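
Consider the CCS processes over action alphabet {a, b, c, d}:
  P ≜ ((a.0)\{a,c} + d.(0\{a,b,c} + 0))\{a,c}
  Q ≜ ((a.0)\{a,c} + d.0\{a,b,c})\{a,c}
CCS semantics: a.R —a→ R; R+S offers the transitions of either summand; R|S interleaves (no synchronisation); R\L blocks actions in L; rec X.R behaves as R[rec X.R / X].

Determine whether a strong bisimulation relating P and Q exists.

P's transition system — 2 states:
  s0 = ((a.0)\{a,c} + d.(0\{a,b,c} + 0))\{a,c} → —d→ s1
  s1 = (0\{a,b,c} + 0)\{a,c} → ·
Q's transition system — 2 states:
  t0 = ((a.0)\{a,c} + d.0\{a,b,c})\{a,c} → —d→ t1
  t1 = 0\{a,b,c}\{a,c} → ·
Coarsest stable partition (strong bisimilarity classes):
  B0 = {s0, t0}
  B1 = {s1, t1}
s0 ∈ B0, t0 ∈ B0 → same block

bisimilar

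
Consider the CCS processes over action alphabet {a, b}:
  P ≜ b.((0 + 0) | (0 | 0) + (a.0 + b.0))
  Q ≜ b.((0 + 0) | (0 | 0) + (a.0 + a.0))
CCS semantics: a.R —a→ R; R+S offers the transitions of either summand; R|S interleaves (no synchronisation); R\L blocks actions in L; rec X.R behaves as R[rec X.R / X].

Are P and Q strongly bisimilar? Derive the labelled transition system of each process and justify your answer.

P's transition system — 3 states:
  u0 = b.((0 + 0) | (0 | 0) + (a.0 + b.0)) → -b-> u1
  u1 = (0 + 0) | (0 | 0) + (a.0 + b.0) → -a-> u2, -b-> u2
  u2 = 0 → ·
Q's transition system — 3 states:
  v0 = b.((0 + 0) | (0 | 0) + (a.0 + a.0)) → -b-> v1
  v1 = (0 + 0) | (0 | 0) + (a.0 + a.0) → -a-> v2
  v2 = 0 → ·
Partition-refinement fixed point:
  B0 = {u0}
  B1 = {u1}
  B2 = {u2, v2}
  B3 = {v0}
  B4 = {v1}
u0 ∈ B0, v0 ∈ B3 → different blocks

P ≁ Q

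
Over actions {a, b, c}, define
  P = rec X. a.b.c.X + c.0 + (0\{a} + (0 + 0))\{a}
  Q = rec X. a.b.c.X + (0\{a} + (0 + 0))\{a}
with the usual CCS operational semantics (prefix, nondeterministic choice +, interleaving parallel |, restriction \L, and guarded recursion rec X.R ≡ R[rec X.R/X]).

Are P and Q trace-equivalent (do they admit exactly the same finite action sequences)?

P's transition system — 4 states:
  p0 = rec X. a.b.c.X + c.0 + (0\{a} + (0 + 0))\{a} → ··a··> p1, ··c··> p2
  p1 = b.c.(rec X. a.b.c.X + c.0 + (0\{a} + (0 + 0))\{a}) → ··b··> p3
  p2 = 0 → ·
  p3 = c.(rec X. a.b.c.X + c.0 + (0\{a} + (0 + 0))\{a}) → ··c··> p0
Q's transition system — 3 states:
  q0 = rec X. a.b.c.X + (0\{a} + (0 + 0))\{a} → ··a··> q1
  q1 = b.c.(rec X. a.b.c.X + (0\{a} + (0 + 0))\{a}) → ··b··> q2
  q2 = c.(rec X. a.b.c.X + (0\{a} + (0 + 0))\{a}) → ··c··> q0
Trace ⟨c⟩ through P, begin at {p0}:
  after c @ step 1: {p2}
  P completes σ.
Trace ⟨c⟩ through Q, begin at {q0}:
  after c @ step 1: no successor for Q

traces(P) ≠ traces(Q) — witness ⟨c⟩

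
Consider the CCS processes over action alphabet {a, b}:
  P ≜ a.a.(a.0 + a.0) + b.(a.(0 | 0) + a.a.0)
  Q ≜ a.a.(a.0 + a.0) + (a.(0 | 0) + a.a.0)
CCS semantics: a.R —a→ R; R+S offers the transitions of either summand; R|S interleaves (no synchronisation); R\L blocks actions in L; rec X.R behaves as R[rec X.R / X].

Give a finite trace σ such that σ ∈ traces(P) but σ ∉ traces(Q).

Reachable graph of P (7 states):
  p0 = a.a.(a.0 + a.0) + b.(a.(0 | 0) + a.a.0) has moves --a--▸ p1, --b--▸ p2
  p1 = a.(a.0 + a.0) has moves --a--▸ p3
  p2 = a.(0 | 0) + a.a.0 has moves --a--▸ p4, --a--▸ p5
  p3 = a.0 + a.0 has moves --a--▸ p6
  p4 = 0 | 0 has moves ∅
  p5 = a.0 has moves --a--▸ p6
  p6 = 0 has moves ∅
Reachable graph of Q (6 states):
  q0 = a.a.(a.0 + a.0) + (a.(0 | 0) + a.a.0) has moves --a--▸ q1, --a--▸ q2, --a--▸ q3
  q1 = 0 | 0 has moves ∅
  q2 = a.(a.0 + a.0) has moves --a--▸ q4
  q3 = a.0 has moves --a--▸ q5
  q4 = a.0 + a.0 has moves --a--▸ q5
  q5 = 0 has moves ∅
Run σ = ⟨b⟩ on P: start {p0}
  [1] b ⇒ {p2}
  ✓ P
Run σ = ⟨b⟩ on Q: start {q0}
  [1] b ⇒ ∅  — Q cannot continue

b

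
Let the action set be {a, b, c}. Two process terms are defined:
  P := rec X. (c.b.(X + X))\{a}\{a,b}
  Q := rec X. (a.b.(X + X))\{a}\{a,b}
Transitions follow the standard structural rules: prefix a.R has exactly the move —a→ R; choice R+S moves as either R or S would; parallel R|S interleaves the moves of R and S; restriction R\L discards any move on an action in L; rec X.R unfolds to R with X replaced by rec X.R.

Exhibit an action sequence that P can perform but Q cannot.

Reachable graph of P (2 states):
  s0 = rec X. (c.b.(X + X))\{a}\{a,b} ⊢ --c--▸ s1
  s1 = (b.((rec X. (c.b.(X + X))\{a}\{a,b}) + (rec X. (c.b.(X + X))\{a}\{a,b})))\{a}\{a,b} ⊢ (no moves)
Reachable graph of Q (1 states):
  t0 = rec X. (a.b.(X + X))\{a}\{a,b} ⊢ (no moves)
Run σ = ⟨c⟩ on P: start {s0}
  after c @ step 1: {s1}
  ✓ P
Run σ = ⟨c⟩ on Q: start {t0}
  after c @ step 1: ∅ (Q stuck)

c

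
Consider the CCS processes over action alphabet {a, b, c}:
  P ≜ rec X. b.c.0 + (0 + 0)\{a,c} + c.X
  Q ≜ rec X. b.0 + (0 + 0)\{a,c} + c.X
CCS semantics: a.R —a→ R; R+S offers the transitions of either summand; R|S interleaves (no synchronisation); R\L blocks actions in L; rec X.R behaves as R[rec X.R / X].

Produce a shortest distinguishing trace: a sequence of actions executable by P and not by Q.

bc

Reachable graph of P (3 states):
  p0 = rec X. b.c.0 + (0 + 0)\{a,c} + c.X ⊢ =b=> p1, =c=> p0
  p1 = c.0 ⊢ =c=> p2
  p2 = 0 ⊢ stopped
Reachable graph of Q (2 states):
  q0 = rec X. b.0 + (0 + 0)\{a,c} + c.X ⊢ =b=> q1, =c=> q0
  q1 = 0 ⊢ stopped
Run σ = ⟨bc⟩ on P: start {p0}
  [1] b ⇒ {p1}
  [2] c ⇒ {p2}
  ✓ P
Run σ = ⟨bc⟩ on Q: start {q0}
  [1] b ⇒ {q1}
  [2] c ⇒ ∅  — Q cannot continue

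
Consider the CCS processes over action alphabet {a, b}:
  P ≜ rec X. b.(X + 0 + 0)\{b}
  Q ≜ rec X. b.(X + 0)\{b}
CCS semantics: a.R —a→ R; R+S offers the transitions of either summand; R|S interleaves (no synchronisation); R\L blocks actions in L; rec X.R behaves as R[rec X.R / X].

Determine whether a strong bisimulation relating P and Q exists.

bisimilar

P's transition system — 2 states:
  u0 = rec X. b.(X + 0 + 0)\{b} :: ··b··> u1
  u1 = ((rec X. b.(X + 0 + 0)\{b}) + 0 + 0)\{b} :: deadlocked
Q's transition system — 2 states:
  v0 = rec X. b.(X + 0)\{b} :: ··b··> v1
  v1 = ((rec X. b.(X + 0)\{b}) + 0)\{b} :: deadlocked
Partition-refinement fixed point:
  B0 = {u0, v0}
  B1 = {u1, v1}
u0 ∈ B0, v0 ∈ B0 → same block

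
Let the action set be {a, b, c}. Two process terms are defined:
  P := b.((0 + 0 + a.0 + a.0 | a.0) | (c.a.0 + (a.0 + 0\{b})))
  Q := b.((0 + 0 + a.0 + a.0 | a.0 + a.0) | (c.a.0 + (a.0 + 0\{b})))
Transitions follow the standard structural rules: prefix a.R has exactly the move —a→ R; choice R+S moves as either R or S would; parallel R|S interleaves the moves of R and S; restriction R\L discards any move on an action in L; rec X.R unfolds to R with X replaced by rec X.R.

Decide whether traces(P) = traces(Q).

LTS(P): 16 reachable states
  p0 = b.((0 + 0 + a.0 + a.0 | a.0) | (c.a.0 + (a.0 + 0\{b}))) ⊢ ··b··> p1
  p1 = (0 + 0 + a.0 + a.0 | a.0) | (c.a.0 + (a.0 + 0\{b})) ⊢ ··a··> p2, ··a··> p3, ··a··> p4, ··a··> p5, ··c··> p6
  p2 = (0 + 0 + a.0 + a.0 | a.0) | 0 ⊢ ··a··> p7, ··a··> p8, ··a··> p9
  p3 = 0 | (c.a.0 + (a.0 + 0\{b})) ⊢ ··a··> p7, ··c··> p10
  p4 = 0 | a.0 | (c.a.0 + (a.0 + 0\{b})) ⊢ ··a··> p11, ··a··> p8, ··c··> p12
  p5 = a.0 | 0 | (c.a.0 + (a.0 + 0\{b})) ⊢ ··a··> p11, ··a··> p9, ··c··> p13
  p6 = (0 + 0 + a.0 + a.0 | a.0) | a.0 ⊢ ··a··> p10, ··a··> p12, ··a··> p13, ··a··> p2
  p7 = 0 | 0 ⊢ deadlocked
  p8 = 0 | a.0 | 0 ⊢ ··a··> p14
  p9 = a.0 | 0 | 0 ⊢ ··a··> p14
  p10 = 0 | a.0 ⊢ ··a··> p7
  p11 = 0 | 0 | (c.a.0 + (a.0 + 0\{b})) ⊢ ··a··> p14, ··c··> p15
  p12 = 0 | a.0 | a.0 ⊢ ··a··> p15, ··a··> p8
  p13 = a.0 | 0 | a.0 ⊢ ··a··> p15, ··a··> p9
  p14 = 0 | 0 | 0 ⊢ deadlocked
  p15 = 0 | 0 | a.0 ⊢ ··a··> p14
LTS(Q): 16 reachable states
  q0 = b.((0 + 0 + a.0 + a.0 | a.0 + a.0) | (c.a.0 + (a.0 + 0\{b}))) ⊢ ··b··> q1
  q1 = (0 + 0 + a.0 + a.0 | a.0 + a.0) | (c.a.0 + (a.0 + 0\{b})) ⊢ ··a··> q2, ··a··> q3, ··a··> q4, ··a··> q5, ··c··> q6
  q2 = (0 + 0 + a.0 + a.0 | a.0 + a.0) | 0 ⊢ ··a··> q7, ··a··> q8, ··a··> q9
  q3 = 0 | (c.a.0 + (a.0 + 0\{b})) ⊢ ··a··> q7, ··c··> q10
  q4 = 0 | a.0 | (c.a.0 + (a.0 + 0\{b})) ⊢ ··a··> q11, ··a··> q8, ··c··> q12
  q5 = a.0 | 0 | (c.a.0 + (a.0 + 0\{b})) ⊢ ··a··> q11, ··a··> q9, ··c··> q13
  q6 = (0 + 0 + a.0 + a.0 | a.0 + a.0) | a.0 ⊢ ··a··> q10, ··a··> q12, ··a··> q13, ··a··> q2
  q7 = 0 | 0 ⊢ deadlocked
  q8 = 0 | a.0 | 0 ⊢ ··a··> q14
  q9 = a.0 | 0 | 0 ⊢ ··a··> q14
  q10 = 0 | a.0 ⊢ ··a··> q7
  q11 = 0 | 0 | (c.a.0 + (a.0 + 0\{b})) ⊢ ··a··> q14, ··c··> q15
  q12 = 0 | a.0 | a.0 ⊢ ··a··> q15, ··a··> q8
  q13 = a.0 | 0 | a.0 ⊢ ··a··> q15, ··a··> q9
  q14 = 0 | 0 | 0 ⊢ deadlocked
  q15 = 0 | 0 | a.0 ⊢ ··a··> q14
Coarsest stable partition (strong bisimilarity classes):
  B0 = {p0, q0}
  B1 = {p1, q1}
  B2 = {p4, p5, q4, q5}
  B3 = {p11, p3, q11, q3}
  B4 = {p14, p7, q14, q7}
  B5 = {p10, p15, p8, p9, q10, q15, q8, q9}
  B6 = {p12, p13, q12, q13}
  B7 = {p2, q2}
  B8 = {p6, q6}
p0 ∈ B0, q0 ∈ B0 → same block
Bisimilar ⇒ trace-equivalent.

trace-equivalent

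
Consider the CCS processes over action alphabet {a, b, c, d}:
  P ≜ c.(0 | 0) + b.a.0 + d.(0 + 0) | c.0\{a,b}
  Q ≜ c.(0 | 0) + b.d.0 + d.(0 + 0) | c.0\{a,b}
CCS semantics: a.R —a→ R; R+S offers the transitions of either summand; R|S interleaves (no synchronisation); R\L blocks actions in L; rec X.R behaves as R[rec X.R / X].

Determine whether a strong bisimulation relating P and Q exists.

not bisimilar

LTS(P): 7 reachable states
  u0 = c.(0 | 0) + b.a.0 + d.(0 + 0) | c.0\{a,b} :: —b→ u1, —c→ u2, —c→ u3, —d→ u4
  u1 = a.0 :: —a→ u5
  u2 = 0 | 0 :: ∅
  u3 = d.(0 + 0) | 0\{a,b} :: —d→ u6
  u4 = (0 + 0) | c.0\{a,b} :: —c→ u6
  u5 = 0 :: ∅
  u6 = (0 + 0) | 0\{a,b} :: ∅
LTS(Q): 7 reachable states
  v0 = c.(0 | 0) + b.d.0 + d.(0 + 0) | c.0\{a,b} :: —b→ v1, —c→ v2, —c→ v3, —d→ v4
  v1 = d.0 :: —d→ v5
  v2 = 0 | 0 :: ∅
  v3 = d.(0 + 0) | 0\{a,b} :: —d→ v6
  v4 = (0 + 0) | c.0\{a,b} :: —c→ v6
  v5 = 0 :: ∅
  v6 = (0 + 0) | 0\{a,b} :: ∅
Coarsest stable partition (strong bisimilarity classes):
  B0 = {u0}
  B1 = {u4, v4}
  B2 = {u2, u5, u6, v2, v5, v6}
  B3 = {u3, v1, v3}
  B4 = {u1}
  B5 = {v0}
u0 ∈ B0, v0 ∈ B5 → different blocks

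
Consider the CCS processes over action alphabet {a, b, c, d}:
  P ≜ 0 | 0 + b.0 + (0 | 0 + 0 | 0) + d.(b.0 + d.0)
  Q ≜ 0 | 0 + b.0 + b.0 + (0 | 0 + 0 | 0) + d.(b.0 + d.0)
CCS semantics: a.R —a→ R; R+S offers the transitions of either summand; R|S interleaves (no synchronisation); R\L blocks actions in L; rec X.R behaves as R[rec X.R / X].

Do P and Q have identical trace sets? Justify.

P's transition system — 3 states:
  p0 = 0 | 0 + b.0 + (0 | 0 + 0 | 0) + d.(b.0 + d.0) ⊢ -b-> p1, -d-> p2
  p1 = 0 ⊢ stopped
  p2 = b.0 + d.0 ⊢ -b-> p1, -d-> p1
Q's transition system — 3 states:
  q0 = 0 | 0 + b.0 + b.0 + (0 | 0 + 0 | 0) + d.(b.0 + d.0) ⊢ -b-> q1, -d-> q2
  q1 = 0 ⊢ stopped
  q2 = b.0 + d.0 ⊢ -b-> q1, -d-> q1
Coarsest stable partition (strong bisimilarity classes):
  B0 = {p0, q0}
  B1 = {p2, q2}
  B2 = {p1, q1}
p0 ∈ B0, q0 ∈ B0 → same block
Bisimilar ⇒ trace-equivalent.

traces(P) = traces(Q)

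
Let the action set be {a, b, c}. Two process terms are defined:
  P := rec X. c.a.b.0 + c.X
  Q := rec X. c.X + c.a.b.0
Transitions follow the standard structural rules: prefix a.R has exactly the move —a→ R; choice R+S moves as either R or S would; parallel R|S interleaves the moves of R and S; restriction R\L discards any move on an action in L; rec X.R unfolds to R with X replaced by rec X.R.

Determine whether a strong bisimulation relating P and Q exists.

bisimilar

Reachable graph of P (4 states):
  u0 = rec X. c.a.b.0 + c.X → —c→ u0, —c→ u1
  u1 = a.b.0 → —a→ u2
  u2 = b.0 → —b→ u3
  u3 = 0 → (no moves)
Reachable graph of Q (4 states):
  v0 = rec X. c.X + c.a.b.0 → —c→ v0, —c→ v1
  v1 = a.b.0 → —a→ v2
  v2 = b.0 → —b→ v3
  v3 = 0 → (no moves)
Partition-refinement fixed point:
  B0 = {u0, v0}
  B1 = {u1, v1}
  B2 = {u2, v2}
  B3 = {u3, v3}
u0 ∈ B0, v0 ∈ B0 → same block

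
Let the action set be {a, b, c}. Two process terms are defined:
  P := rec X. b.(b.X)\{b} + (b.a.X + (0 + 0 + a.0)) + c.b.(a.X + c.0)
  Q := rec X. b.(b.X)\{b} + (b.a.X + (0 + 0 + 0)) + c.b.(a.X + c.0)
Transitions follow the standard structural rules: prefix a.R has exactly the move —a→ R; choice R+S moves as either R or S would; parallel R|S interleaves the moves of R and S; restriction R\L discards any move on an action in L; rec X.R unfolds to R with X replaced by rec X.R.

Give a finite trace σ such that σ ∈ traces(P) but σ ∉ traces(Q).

a

Reachable graph of P (6 states):
  m0 = rec X. b.(b.X)\{b} + (b.a.X + (0 + 0 + a.0)) + c.b.(a.X + c.0) has moves ··a··> m1, ··b··> m2, ··b··> m3, ··c··> m4
  m1 = 0 has moves deadlocked
  m2 = (b.(rec X. b.(b.X)\{b} + (b.a.X + (0 + 0 + a.0)) + c.b.(a.X + c.0)))\{b} has moves deadlocked
  m3 = a.(rec X. b.(b.X)\{b} + (b.a.X + (0 + 0 + a.0)) + c.b.(a.X + c.0)) has moves ··a··> m0
  m4 = b.(a.(rec X. b.(b.X)\{b} + (b.a.X + (0 + 0 + a.0)) + c.b.(a.X + c.0)) + c.0) has moves ··b··> m5
  m5 = a.(rec X. b.(b.X)\{b} + (b.a.X + (0 + 0 + a.0)) + c.b.(a.X + c.0)) + c.0 has moves ··a··> m0, ··c··> m1
Reachable graph of Q (6 states):
  n0 = rec X. b.(b.X)\{b} + (b.a.X + (0 + 0 + 0)) + c.b.(a.X + c.0) has moves ··b··> n1, ··b··> n2, ··c··> n3
  n1 = (b.(rec X. b.(b.X)\{b} + (b.a.X + (0 + 0 + 0)) + c.b.(a.X + c.0)))\{b} has moves deadlocked
  n2 = a.(rec X. b.(b.X)\{b} + (b.a.X + (0 + 0 + 0)) + c.b.(a.X + c.0)) has moves ··a··> n0
  n3 = b.(a.(rec X. b.(b.X)\{b} + (b.a.X + (0 + 0 + 0)) + c.b.(a.X + c.0)) + c.0) has moves ··b··> n4
  n4 = a.(rec X. b.(b.X)\{b} + (b.a.X + (0 + 0 + 0)) + c.b.(a.X + c.0)) + c.0 has moves ··a··> n0, ··c··> n5
  n5 = 0 has moves deadlocked
Executing a from P (initial set {m0}):
  [1] a ⇒ {m1}
  — P admits the full trace.
Executing a from Q (initial set {n0}):
  [1] a ⇒ ∅ (Q stuck)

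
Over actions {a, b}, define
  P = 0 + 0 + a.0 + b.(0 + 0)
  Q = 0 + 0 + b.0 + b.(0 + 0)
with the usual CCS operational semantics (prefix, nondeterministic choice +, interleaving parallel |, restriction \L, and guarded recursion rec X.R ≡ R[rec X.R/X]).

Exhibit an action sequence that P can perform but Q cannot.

LTS(P): 3 reachable states
  u0 = 0 + 0 + a.0 + b.(0 + 0) ⊢ -a-> u1, -b-> u2
  u1 = 0 ⊢ deadlocked
  u2 = 0 + 0 ⊢ deadlocked
LTS(Q): 3 reachable states
  v0 = 0 + 0 + b.0 + b.(0 + 0) ⊢ -b-> v1, -b-> v2
  v1 = 0 ⊢ deadlocked
  v2 = 0 + 0 ⊢ deadlocked
Trace ⟨a⟩ through P, begin at {u0}:
  [1] a ⇒ {u1}
  — P admits the full trace.
Trace ⟨a⟩ through Q, begin at {v0}:
  [1] a ⇒ ∅  — Q cannot continue

a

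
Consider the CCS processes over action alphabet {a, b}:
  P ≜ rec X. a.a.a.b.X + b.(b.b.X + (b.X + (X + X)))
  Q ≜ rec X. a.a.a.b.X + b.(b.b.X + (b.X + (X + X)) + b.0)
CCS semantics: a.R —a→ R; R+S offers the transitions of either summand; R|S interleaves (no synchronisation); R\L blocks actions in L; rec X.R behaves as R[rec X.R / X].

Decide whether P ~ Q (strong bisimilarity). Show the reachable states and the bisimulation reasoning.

LTS(P): 5 reachable states
  m0 = rec X. a.a.a.b.X + b.(b.b.X + (b.X + (X + X))) :: --a--▸ m1, --b--▸ m2
  m1 = a.a.b.(rec X. a.a.a.b.X + b.(b.b.X + (b.X + (X + X)))) :: --a--▸ m3
  m2 = b.b.(rec X. a.a.a.b.X + b.(b.b.X + (b.X + (X + X)))) + (b.(rec X. a.a.a.b.X + b.(b.b.X + (b.X + (X + X)))) + ((rec X. a.a.a.b.X + b.(b.b.X + (b.X + (X + X)))) + (rec X. a.a.a.b.X + b.(b.b.X + (b.X + (X + X)))))) :: --a--▸ m1, --b--▸ m0, --b--▸ m2, --b--▸ m4
  m3 = a.b.(rec X. a.a.a.b.X + b.(b.b.X + (b.X + (X + X)))) :: --a--▸ m4
  m4 = b.(rec X. a.a.a.b.X + b.(b.b.X + (b.X + (X + X)))) :: --b--▸ m0
LTS(Q): 6 reachable states
  n0 = rec X. a.a.a.b.X + b.(b.b.X + (b.X + (X + X)) + b.0) :: --a--▸ n1, --b--▸ n2
  n1 = a.a.b.(rec X. a.a.a.b.X + b.(b.b.X + (b.X + (X + X)) + b.0)) :: --a--▸ n3
  n2 = b.b.(rec X. a.a.a.b.X + b.(b.b.X + (b.X + (X + X)) + b.0)) + (b.(rec X. a.a.a.b.X + b.(b.b.X + (b.X + (X + X)) + b.0)) + ((rec X. a.a.a.b.X + b.(b.b.X + (b.X + (X + X)) + b.0)) + (rec X. a.a.a.b.X + b.(b.b.X + (b.X + (X + X)) + b.0)))) + b.0 :: --a--▸ n1, --b--▸ n0, --b--▸ n2, --b--▸ n4, --b--▸ n5
  n3 = a.b.(rec X. a.a.a.b.X + b.(b.b.X + (b.X + (X + X)) + b.0)) :: --a--▸ n5
  n4 = 0 :: deadlocked
  n5 = b.(rec X. a.a.a.b.X + b.(b.b.X + (b.X + (X + X)) + b.0)) :: --b--▸ n0
Bisimilarity quotient blocks:
  B0 = {m0}
  B1 = {m1}
  B2 = {m3}
  B3 = {m4}
  B4 = {m2}
  B5 = {n0}
  B6 = {n2}
  B7 = {n5}
  B8 = {n4}
  B9 = {n1}
  B10 = {n3}
m0 ∈ B0, n0 ∈ B5 → different blocks

not bisimilar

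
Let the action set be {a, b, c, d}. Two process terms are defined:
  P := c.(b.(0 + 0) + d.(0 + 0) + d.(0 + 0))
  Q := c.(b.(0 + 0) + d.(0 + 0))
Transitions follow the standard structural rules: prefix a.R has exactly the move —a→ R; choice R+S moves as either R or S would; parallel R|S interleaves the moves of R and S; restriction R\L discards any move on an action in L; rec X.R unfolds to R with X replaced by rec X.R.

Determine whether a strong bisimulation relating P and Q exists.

P ~ Q

Reachable graph of P (3 states):
  s0 = c.(b.(0 + 0) + d.(0 + 0) + d.(0 + 0)) :: ··c··> s1
  s1 = b.(0 + 0) + d.(0 + 0) + d.(0 + 0) :: ··b··> s2, ··d··> s2
  s2 = 0 + 0 :: deadlocked
Reachable graph of Q (3 states):
  t0 = c.(b.(0 + 0) + d.(0 + 0)) :: ··c··> t1
  t1 = b.(0 + 0) + d.(0 + 0) :: ··b··> t2, ··d··> t2
  t2 = 0 + 0 :: deadlocked
Coarsest stable partition (strong bisimilarity classes):
  B0 = {s0, t0}
  B1 = {s1, t1}
  B2 = {s2, t2}
s0 ∈ B0, t0 ∈ B0 → same block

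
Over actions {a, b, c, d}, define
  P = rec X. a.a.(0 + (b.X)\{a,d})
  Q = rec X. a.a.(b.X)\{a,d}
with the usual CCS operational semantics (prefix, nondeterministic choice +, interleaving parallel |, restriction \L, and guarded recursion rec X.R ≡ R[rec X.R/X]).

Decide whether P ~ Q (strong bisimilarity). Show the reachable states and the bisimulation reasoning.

P ~ Q

Reachable graph of P (4 states):
  u0 = rec X. a.a.(0 + (b.X)\{a,d}) :: -a-> u1
  u1 = a.(0 + (b.(rec X. a.a.(0 + (b.X)\{a,d})))\{a,d}) :: -a-> u2
  u2 = 0 + (b.(rec X. a.a.(0 + (b.X)\{a,d})))\{a,d} :: -b-> u3
  u3 = (rec X. a.a.(0 + (b.X)\{a,d}))\{a,d} :: stopped
Reachable graph of Q (4 states):
  v0 = rec X. a.a.(b.X)\{a,d} :: -a-> v1
  v1 = a.(b.(rec X. a.a.(b.X)\{a,d}))\{a,d} :: -a-> v2
  v2 = (b.(rec X. a.a.(b.X)\{a,d}))\{a,d} :: -b-> v3
  v3 = (rec X. a.a.(b.X)\{a,d})\{a,d} :: stopped
Bisimilarity quotient blocks:
  B0 = {u0, v0}
  B1 = {u1, v1}
  B2 = {u2, v2}
  B3 = {u3, v3}
u0 ∈ B0, v0 ∈ B0 → same block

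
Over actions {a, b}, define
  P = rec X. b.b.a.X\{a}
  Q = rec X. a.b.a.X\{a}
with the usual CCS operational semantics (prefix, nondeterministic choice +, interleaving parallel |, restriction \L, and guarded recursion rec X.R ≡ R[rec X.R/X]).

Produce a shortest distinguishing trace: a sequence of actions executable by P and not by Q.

b

Reachable graph of P (6 states):
  m0 = rec X. b.b.a.X\{a} :: ··b··> m1
  m1 = b.a.(rec X. b.b.a.X\{a})\{a} :: ··b··> m2
  m2 = a.(rec X. b.b.a.X\{a})\{a} :: ··a··> m3
  m3 = (rec X. b.b.a.X\{a})\{a} :: ··b··> m4
  m4 = (b.a.(rec X. b.b.a.X\{a})\{a})\{a} :: ··b··> m5
  m5 = (a.(rec X. b.b.a.X\{a})\{a})\{a} :: (no moves)
Reachable graph of Q (4 states):
  n0 = rec X. a.b.a.X\{a} :: ··a··> n1
  n1 = b.a.(rec X. a.b.a.X\{a})\{a} :: ··b··> n2
  n2 = a.(rec X. a.b.a.X\{a})\{a} :: ··a··> n3
  n3 = (rec X. a.b.a.X\{a})\{a} :: (no moves)
Trace ⟨b⟩ through P, begin at {m0}:
  [1] b ⇒ {m1}
  — P admits the full trace.
Trace ⟨b⟩ through Q, begin at {n0}:
  [1] b ⇒ no successor for Q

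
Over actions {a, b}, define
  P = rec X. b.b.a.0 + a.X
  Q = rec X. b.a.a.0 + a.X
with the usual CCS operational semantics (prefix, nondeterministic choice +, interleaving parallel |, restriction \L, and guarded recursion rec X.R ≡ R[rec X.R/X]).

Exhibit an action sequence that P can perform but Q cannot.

bb

Reachable graph of P (4 states):
  s0 = rec X. b.b.a.0 + a.X ⊢ -a-> s0, -b-> s1
  s1 = b.a.0 ⊢ -b-> s2
  s2 = a.0 ⊢ -a-> s3
  s3 = 0 ⊢ (no moves)
Reachable graph of Q (4 states):
  t0 = rec X. b.a.a.0 + a.X ⊢ -a-> t0, -b-> t1
  t1 = a.a.0 ⊢ -a-> t2
  t2 = a.0 ⊢ -a-> t3
  t3 = 0 ⊢ (no moves)
Trace ⟨bb⟩ through P, begin at {s0}:
  [1] b ⇒ {s1}
  [2] b ⇒ {s2}
  — P admits the full trace.
Trace ⟨bb⟩ through Q, begin at {t0}:
  [1] b ⇒ {t1}
  [2] b ⇒ no successor for Q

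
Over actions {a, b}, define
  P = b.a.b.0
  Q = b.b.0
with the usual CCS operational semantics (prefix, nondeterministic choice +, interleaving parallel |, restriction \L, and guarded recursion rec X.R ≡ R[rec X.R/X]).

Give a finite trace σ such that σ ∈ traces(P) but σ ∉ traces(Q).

ba

P's transition system — 4 states:
  m0 = b.a.b.0 has moves ··b··> m1
  m1 = a.b.0 has moves ··a··> m2
  m2 = b.0 has moves ··b··> m3
  m3 = 0 has moves stopped
Q's transition system — 3 states:
  n0 = b.b.0 has moves ··b··> n1
  n1 = b.0 has moves ··b··> n2
  n2 = 0 has moves stopped
Executing ba from P (initial set {m0}):
  [1] b ⇒ {m1}
  [2] a ⇒ {m2}
  ✓ P
Executing ba from Q (initial set {n0}):
  [1] b ⇒ {n1}
  [2] a ⇒ ∅ (Q stuck)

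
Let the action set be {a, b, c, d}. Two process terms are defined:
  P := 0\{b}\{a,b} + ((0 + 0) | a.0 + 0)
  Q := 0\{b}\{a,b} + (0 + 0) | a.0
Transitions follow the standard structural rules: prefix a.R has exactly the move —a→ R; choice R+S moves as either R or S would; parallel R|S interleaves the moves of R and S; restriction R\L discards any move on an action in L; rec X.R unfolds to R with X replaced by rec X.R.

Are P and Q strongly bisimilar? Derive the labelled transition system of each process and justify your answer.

YES

LTS(P): 2 reachable states
  m0 = 0\{b}\{a,b} + ((0 + 0) | a.0 + 0) | -a-> m1
  m1 = (0 + 0) | 0 | deadlocked
LTS(Q): 2 reachable states
  n0 = 0\{b}\{a,b} + (0 + 0) | a.0 | -a-> n1
  n1 = (0 + 0) | 0 | deadlocked
Coarsest stable partition (strong bisimilarity classes):
  B0 = {m0, n0}
  B1 = {m1, n1}
m0 ∈ B0, n0 ∈ B0 → same block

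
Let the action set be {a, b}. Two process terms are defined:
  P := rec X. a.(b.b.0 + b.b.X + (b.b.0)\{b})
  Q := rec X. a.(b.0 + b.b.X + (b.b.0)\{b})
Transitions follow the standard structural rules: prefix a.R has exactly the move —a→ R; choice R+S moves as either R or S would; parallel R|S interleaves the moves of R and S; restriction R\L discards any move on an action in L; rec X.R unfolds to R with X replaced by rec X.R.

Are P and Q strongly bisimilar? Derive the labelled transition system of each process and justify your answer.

P's transition system — 5 states:
  u0 = rec X. a.(b.b.0 + b.b.X + (b.b.0)\{b}) :: =a=> u1
  u1 = b.b.0 + b.b.(rec X. a.(b.b.0 + b.b.X + (b.b.0)\{b})) + (b.b.0)\{b} :: =b=> u2, =b=> u3
  u2 = b.(rec X. a.(b.b.0 + b.b.X + (b.b.0)\{b})) :: =b=> u0
  u3 = b.0 :: =b=> u4
  u4 = 0 :: ·
Q's transition system — 4 states:
  v0 = rec X. a.(b.0 + b.b.X + (b.b.0)\{b}) :: =a=> v1
  v1 = b.0 + b.b.(rec X. a.(b.0 + b.b.X + (b.b.0)\{b})) + (b.b.0)\{b} :: =b=> v2, =b=> v3
  v2 = 0 :: ·
  v3 = b.(rec X. a.(b.0 + b.b.X + (b.b.0)\{b})) :: =b=> v0
Coarsest stable partition (strong bisimilarity classes):
  B0 = {u0}
  B1 = {u1}
  B2 = {u2}
  B3 = {u3}
  B4 = {u4, v2}
  B5 = {v0}
  B6 = {v1}
  B7 = {v3}
u0 ∈ B0, v0 ∈ B5 → different blocks

NO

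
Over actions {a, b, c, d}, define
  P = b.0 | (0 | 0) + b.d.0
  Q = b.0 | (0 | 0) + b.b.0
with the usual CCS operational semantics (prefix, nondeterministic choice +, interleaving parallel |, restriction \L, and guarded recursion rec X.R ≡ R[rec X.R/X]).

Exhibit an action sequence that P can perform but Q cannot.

LTS(P): 4 reachable states
  u0 = b.0 | (0 | 0) + b.d.0 → --b--▸ u1, --b--▸ u2
  u1 = 0 | (0 | 0) → (no moves)
  u2 = d.0 → --d--▸ u3
  u3 = 0 → (no moves)
LTS(Q): 4 reachable states
  v0 = b.0 | (0 | 0) + b.b.0 → --b--▸ v1, --b--▸ v2
  v1 = 0 | (0 | 0) → (no moves)
  v2 = b.0 → --b--▸ v3
  v3 = 0 → (no moves)
Executing bd from P (initial set {u0}):
  [1] b ⇒ {u1, u2}
  [2] d ⇒ {u3}
  — P admits the full trace.
Executing bd from Q (initial set {v0}):
  [1] b ⇒ {v1, v2}
  [2] d ⇒ no successor for Q

bd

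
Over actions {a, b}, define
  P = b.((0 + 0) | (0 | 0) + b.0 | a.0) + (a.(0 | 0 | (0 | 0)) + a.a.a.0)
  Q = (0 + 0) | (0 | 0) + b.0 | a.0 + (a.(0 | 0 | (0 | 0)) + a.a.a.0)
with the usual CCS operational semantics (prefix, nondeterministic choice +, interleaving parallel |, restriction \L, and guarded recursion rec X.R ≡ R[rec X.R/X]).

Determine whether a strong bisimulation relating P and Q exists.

Reachable graph of P (9 states):
  m0 = b.((0 + 0) | (0 | 0) + b.0 | a.0) + (a.(0 | 0 | (0 | 0)) + a.a.a.0) → —a→ m1, —a→ m2, —b→ m3
  m1 = 0 | 0 | (0 | 0) → deadlocked
  m2 = a.a.0 → —a→ m4
  m3 = (0 + 0) | (0 | 0) + b.0 | a.0 → —a→ m5, —b→ m6
  m4 = a.0 → —a→ m7
  m5 = b.0 | 0 → —b→ m8
  m6 = 0 | a.0 → —a→ m8
  m7 = 0 → deadlocked
  m8 = 0 | 0 → deadlocked
Reachable graph of Q (8 states):
  n0 = (0 + 0) | (0 | 0) + b.0 | a.0 + (a.(0 | 0 | (0 | 0)) + a.a.a.0) → —a→ n1, —a→ n2, —a→ n3, —b→ n4
  n1 = 0 | 0 | (0 | 0) → deadlocked
  n2 = a.a.0 → —a→ n5
  n3 = b.0 | 0 → —b→ n6
  n4 = 0 | a.0 → —a→ n6
  n5 = a.0 → —a→ n7
  n6 = 0 | 0 → deadlocked
  n7 = 0 → deadlocked
Partition-refinement fixed point:
  B0 = {m0}
  B1 = {m2, n2}
  B2 = {m4, m6, n4, n5}
  B3 = {m1, m7, m8, n1, n6, n7}
  B4 = {m3}
  B5 = {m5, n3}
  B6 = {n0}
m0 ∈ B0, n0 ∈ B6 → different blocks

NO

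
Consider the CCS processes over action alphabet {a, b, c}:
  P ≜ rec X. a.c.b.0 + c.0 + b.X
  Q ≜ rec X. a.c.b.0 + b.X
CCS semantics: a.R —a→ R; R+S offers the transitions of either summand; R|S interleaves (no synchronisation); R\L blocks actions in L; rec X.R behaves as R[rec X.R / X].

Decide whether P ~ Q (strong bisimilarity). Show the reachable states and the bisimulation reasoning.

LTS(P): 4 reachable states
  m0 = rec X. a.c.b.0 + c.0 + b.X → =a=> m1, =b=> m0, =c=> m2
  m1 = c.b.0 → =c=> m3
  m2 = 0 → (no moves)
  m3 = b.0 → =b=> m2
LTS(Q): 4 reachable states
  n0 = rec X. a.c.b.0 + b.X → =a=> n1, =b=> n0
  n1 = c.b.0 → =c=> n2
  n2 = b.0 → =b=> n3
  n3 = 0 → (no moves)
Partition-refinement fixed point:
  B0 = {m0}
  B1 = {m1, n1}
  B2 = {m3, n2}
  B3 = {m2, n3}
  B4 = {n0}
m0 ∈ B0, n0 ∈ B4 → different blocks

not bisimilar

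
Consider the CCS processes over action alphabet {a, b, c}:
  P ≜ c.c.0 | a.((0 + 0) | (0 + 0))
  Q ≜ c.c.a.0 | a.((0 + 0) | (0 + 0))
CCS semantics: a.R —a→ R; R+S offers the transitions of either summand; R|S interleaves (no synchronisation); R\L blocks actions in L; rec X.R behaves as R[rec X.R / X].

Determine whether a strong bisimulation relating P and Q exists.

NO

P's transition system — 6 states:
  m0 = c.c.0 | a.((0 + 0) | (0 + 0)) has moves -a-> m1, -c-> m2
  m1 = c.c.0 | ((0 + 0) | (0 + 0)) has moves -c-> m3
  m2 = c.0 | a.((0 + 0) | (0 + 0)) has moves -a-> m3, -c-> m4
  m3 = c.0 | ((0 + 0) | (0 + 0)) has moves -c-> m5
  m4 = 0 | a.((0 + 0) | (0 + 0)) has moves -a-> m5
  m5 = 0 | ((0 + 0) | (0 + 0)) has moves (no moves)
Q's transition system — 8 states:
  n0 = c.c.a.0 | a.((0 + 0) | (0 + 0)) has moves -a-> n1, -c-> n2
  n1 = c.c.a.0 | ((0 + 0) | (0 + 0)) has moves -c-> n3
  n2 = c.a.0 | a.((0 + 0) | (0 + 0)) has moves -a-> n3, -c-> n4
  n3 = c.a.0 | ((0 + 0) | (0 + 0)) has moves -c-> n5
  n4 = a.0 | a.((0 + 0) | (0 + 0)) has moves -a-> n5, -a-> n6
  n5 = a.0 | ((0 + 0) | (0 + 0)) has moves -a-> n7
  n6 = 0 | a.((0 + 0) | (0 + 0)) has moves -a-> n7
  n7 = 0 | ((0 + 0) | (0 + 0)) has moves (no moves)
Bisimilarity quotient blocks:
  B0 = {m0}
  B1 = {m2}
  B2 = {m4, n5, n6}
  B3 = {m5, n7}
  B4 = {m3}
  B5 = {m1}
  B6 = {n0}
  B7 = {n2}
  B8 = {n4}
  B9 = {n3}
  B10 = {n1}
m0 ∈ B0, n0 ∈ B6 → different blocks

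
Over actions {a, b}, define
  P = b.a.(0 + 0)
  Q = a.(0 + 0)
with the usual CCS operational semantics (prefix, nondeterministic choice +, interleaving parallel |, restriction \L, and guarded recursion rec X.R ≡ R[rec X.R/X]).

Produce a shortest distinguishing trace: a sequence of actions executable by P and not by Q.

b

LTS(P): 3 reachable states
  u0 = b.a.(0 + 0) ⊢ -b-> u1
  u1 = a.(0 + 0) ⊢ -a-> u2
  u2 = 0 + 0 ⊢ ∅
LTS(Q): 2 reachable states
  v0 = a.(0 + 0) ⊢ -a-> v1
  v1 = 0 + 0 ⊢ ∅
Executing b from P (initial set {u0}):
  [1] b ⇒ {u1}
  ✓ P
Executing b from Q (initial set {v0}):
  [1] b ⇒ no successor for Q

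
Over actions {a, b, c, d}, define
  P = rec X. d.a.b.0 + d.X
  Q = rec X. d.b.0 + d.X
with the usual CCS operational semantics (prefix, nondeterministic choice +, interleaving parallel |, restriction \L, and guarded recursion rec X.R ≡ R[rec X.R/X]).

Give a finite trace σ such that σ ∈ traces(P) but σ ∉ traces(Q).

Reachable graph of P (4 states):
  s0 = rec X. d.a.b.0 + d.X ⊢ -d-> s0, -d-> s1
  s1 = a.b.0 ⊢ -a-> s2
  s2 = b.0 ⊢ -b-> s3
  s3 = 0 ⊢ deadlocked
Reachable graph of Q (3 states):
  t0 = rec X. d.b.0 + d.X ⊢ -d-> t0, -d-> t1
  t1 = b.0 ⊢ -b-> t2
  t2 = 0 ⊢ deadlocked
Trace ⟨da⟩ through P, begin at {s0}:
  step 1 (d): {s0, s1}
  step 2 (a): {s2}
  — P admits the full trace.
Trace ⟨da⟩ through Q, begin at {t0}:
  step 1 (d): {t0, t1}
  step 2 (a): ∅ (Q stuck)

da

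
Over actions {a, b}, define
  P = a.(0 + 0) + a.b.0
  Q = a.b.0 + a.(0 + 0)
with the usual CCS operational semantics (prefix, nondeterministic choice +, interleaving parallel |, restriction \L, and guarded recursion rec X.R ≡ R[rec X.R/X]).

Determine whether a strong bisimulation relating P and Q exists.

bisimilar

P's transition system — 4 states:
  u0 = a.(0 + 0) + a.b.0 has moves --a--▸ u1, --a--▸ u2
  u1 = 0 + 0 has moves ∅
  u2 = b.0 has moves --b--▸ u3
  u3 = 0 has moves ∅
Q's transition system — 4 states:
  v0 = a.b.0 + a.(0 + 0) has moves --a--▸ v1, --a--▸ v2
  v1 = 0 + 0 has moves ∅
  v2 = b.0 has moves --b--▸ v3
  v3 = 0 has moves ∅
Partition-refinement fixed point:
  B0 = {u0, v0}
  B1 = {u1, u3, v1, v3}
  B2 = {u2, v2}
u0 ∈ B0, v0 ∈ B0 → same block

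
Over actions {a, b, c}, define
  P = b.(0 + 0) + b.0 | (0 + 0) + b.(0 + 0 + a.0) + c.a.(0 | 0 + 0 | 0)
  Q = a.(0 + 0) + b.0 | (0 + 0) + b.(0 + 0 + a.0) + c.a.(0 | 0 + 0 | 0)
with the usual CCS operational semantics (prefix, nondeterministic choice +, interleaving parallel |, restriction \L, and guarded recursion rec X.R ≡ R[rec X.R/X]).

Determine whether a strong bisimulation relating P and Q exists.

not bisimilar

P's transition system — 7 states:
  u0 = b.(0 + 0) + b.0 | (0 + 0) + b.(0 + 0 + a.0) + c.a.(0 | 0 + 0 | 0) :: =b=> u1, =b=> u2, =b=> u3, =c=> u4
  u1 = 0 + 0 :: ∅
  u2 = 0 + 0 + a.0 :: =a=> u5
  u3 = 0 | (0 + 0) :: ∅
  u4 = a.(0 | 0 + 0 | 0) :: =a=> u6
  u5 = 0 :: ∅
  u6 = 0 | 0 + 0 | 0 :: ∅
Q's transition system — 7 states:
  v0 = a.(0 + 0) + b.0 | (0 + 0) + b.(0 + 0 + a.0) + c.a.(0 | 0 + 0 | 0) :: =a=> v1, =b=> v2, =b=> v3, =c=> v4
  v1 = 0 + 0 :: ∅
  v2 = 0 + 0 + a.0 :: =a=> v5
  v3 = 0 | (0 + 0) :: ∅
  v4 = a.(0 | 0 + 0 | 0) :: =a=> v6
  v5 = 0 :: ∅
  v6 = 0 | 0 + 0 | 0 :: ∅
Coarsest stable partition (strong bisimilarity classes):
  B0 = {u0}
  B1 = {u1, u3, u5, u6, v1, v3, v5, v6}
  B2 = {u2, u4, v2, v4}
  B3 = {v0}
u0 ∈ B0, v0 ∈ B3 → different blocks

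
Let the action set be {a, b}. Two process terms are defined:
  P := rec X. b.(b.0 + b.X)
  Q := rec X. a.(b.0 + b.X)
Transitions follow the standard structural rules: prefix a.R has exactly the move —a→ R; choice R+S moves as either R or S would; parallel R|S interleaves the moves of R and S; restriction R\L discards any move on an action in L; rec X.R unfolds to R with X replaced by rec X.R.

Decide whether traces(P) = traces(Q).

NO — witness ⟨b⟩

LTS(P): 3 reachable states
  u0 = rec X. b.(b.0 + b.X) has moves --b--▸ u1
  u1 = b.0 + b.(rec X. b.(b.0 + b.X)) has moves --b--▸ u0, --b--▸ u2
  u2 = 0 has moves ∅
LTS(Q): 3 reachable states
  v0 = rec X. a.(b.0 + b.X) has moves --a--▸ v1
  v1 = b.0 + b.(rec X. a.(b.0 + b.X)) has moves --b--▸ v0, --b--▸ v2
  v2 = 0 has moves ∅
Run σ = ⟨b⟩ on P: start {u0}
  after b @ step 1: {u1}
  — P admits the full trace.
Run σ = ⟨b⟩ on Q: start {v0}
  after b @ step 1: no successor for Q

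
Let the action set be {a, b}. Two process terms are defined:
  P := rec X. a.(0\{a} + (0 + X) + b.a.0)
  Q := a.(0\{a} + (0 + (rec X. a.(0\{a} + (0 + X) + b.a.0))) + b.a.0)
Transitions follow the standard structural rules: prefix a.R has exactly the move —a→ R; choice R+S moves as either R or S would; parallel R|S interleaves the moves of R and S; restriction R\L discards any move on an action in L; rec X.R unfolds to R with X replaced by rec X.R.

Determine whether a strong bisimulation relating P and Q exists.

P's transition system — 4 states:
  m0 = rec X. a.(0\{a} + (0 + X) + b.a.0) → --a--▸ m1
  m1 = 0\{a} + (0 + (rec X. a.(0\{a} + (0 + X) + b.a.0))) + b.a.0 → --a--▸ m1, --b--▸ m2
  m2 = a.0 → --a--▸ m3
  m3 = 0 → deadlocked
Q's transition system — 4 states:
  n0 = a.(0\{a} + (0 + (rec X. a.(0\{a} + (0 + X) + b.a.0))) + b.a.0) → --a--▸ n1
  n1 = 0\{a} + (0 + (rec X. a.(0\{a} + (0 + X) + b.a.0))) + b.a.0 → --a--▸ n1, --b--▸ n2
  n2 = a.0 → --a--▸ n3
  n3 = 0 → deadlocked
Partition-refinement fixed point:
  B0 = {m0, n0}
  B1 = {m1, n1}
  B2 = {m2, n2}
  B3 = {m3, n3}
m0 ∈ B0, n0 ∈ B0 → same block

P ~ Q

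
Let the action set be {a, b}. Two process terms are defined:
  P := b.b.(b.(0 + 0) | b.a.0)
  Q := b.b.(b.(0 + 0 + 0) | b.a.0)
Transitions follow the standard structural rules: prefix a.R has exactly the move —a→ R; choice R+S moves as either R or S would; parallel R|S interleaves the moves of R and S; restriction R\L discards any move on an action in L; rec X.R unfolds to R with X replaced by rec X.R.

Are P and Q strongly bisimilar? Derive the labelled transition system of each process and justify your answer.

P ~ Q

Reachable graph of P (8 states):
  s0 = b.b.(b.(0 + 0) | b.a.0) ⊢ =b=> s1
  s1 = b.(b.(0 + 0) | b.a.0) ⊢ =b=> s2
  s2 = b.(0 + 0) | b.a.0 ⊢ =b=> s3, =b=> s4
  s3 = (0 + 0) | b.a.0 ⊢ =b=> s5
  s4 = b.(0 + 0) | a.0 ⊢ =a=> s6, =b=> s5
  s5 = (0 + 0) | a.0 ⊢ =a=> s7
  s6 = b.(0 + 0) | 0 ⊢ =b=> s7
  s7 = (0 + 0) | 0 ⊢ (no moves)
Reachable graph of Q (8 states):
  t0 = b.b.(b.(0 + 0 + 0) | b.a.0) ⊢ =b=> t1
  t1 = b.(b.(0 + 0 + 0) | b.a.0) ⊢ =b=> t2
  t2 = b.(0 + 0 + 0) | b.a.0 ⊢ =b=> t3, =b=> t4
  t3 = (0 + 0 + 0) | b.a.0 ⊢ =b=> t5
  t4 = b.(0 + 0 + 0) | a.0 ⊢ =a=> t6, =b=> t5
  t5 = (0 + 0 + 0) | a.0 ⊢ =a=> t7
  t6 = b.(0 + 0 + 0) | 0 ⊢ =b=> t7
  t7 = (0 + 0 + 0) | 0 ⊢ (no moves)
Coarsest stable partition (strong bisimilarity classes):
  B0 = {s0, t0}
  B1 = {s1, t1}
  B2 = {s2, t2}
  B3 = {s3, t3}
  B4 = {s5, t5}
  B5 = {s7, t7}
  B6 = {s4, t4}
  B7 = {s6, t6}
s0 ∈ B0, t0 ∈ B0 → same block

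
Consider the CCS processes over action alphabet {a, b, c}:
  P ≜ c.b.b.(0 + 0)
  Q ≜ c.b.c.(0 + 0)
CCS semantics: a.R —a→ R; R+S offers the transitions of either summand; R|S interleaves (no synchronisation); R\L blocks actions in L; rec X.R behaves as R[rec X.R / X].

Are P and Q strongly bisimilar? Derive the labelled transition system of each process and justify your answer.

NO

LTS(P): 4 reachable states
  m0 = c.b.b.(0 + 0) ⊢ --c--▸ m1
  m1 = b.b.(0 + 0) ⊢ --b--▸ m2
  m2 = b.(0 + 0) ⊢ --b--▸ m3
  m3 = 0 + 0 ⊢ (no moves)
LTS(Q): 4 reachable states
  n0 = c.b.c.(0 + 0) ⊢ --c--▸ n1
  n1 = b.c.(0 + 0) ⊢ --b--▸ n2
  n2 = c.(0 + 0) ⊢ --c--▸ n3
  n3 = 0 + 0 ⊢ (no moves)
Coarsest stable partition (strong bisimilarity classes):
  B0 = {m0}
  B1 = {m1}
  B2 = {m2}
  B3 = {m3, n3}
  B4 = {n0}
  B5 = {n1}
  B6 = {n2}
m0 ∈ B0, n0 ∈ B4 → different blocks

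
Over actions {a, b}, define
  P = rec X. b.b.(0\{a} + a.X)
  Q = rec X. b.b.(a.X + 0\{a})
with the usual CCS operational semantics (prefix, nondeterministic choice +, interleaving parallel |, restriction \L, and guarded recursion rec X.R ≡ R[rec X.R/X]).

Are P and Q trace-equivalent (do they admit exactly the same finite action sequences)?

traces(P) = traces(Q)

Reachable graph of P (3 states):
  s0 = rec X. b.b.(0\{a} + a.X) ⊢ =b=> s1
  s1 = b.(0\{a} + a.(rec X. b.b.(0\{a} + a.X))) ⊢ =b=> s2
  s2 = 0\{a} + a.(rec X. b.b.(0\{a} + a.X)) ⊢ =a=> s0
Reachable graph of Q (3 states):
  t0 = rec X. b.b.(a.X + 0\{a}) ⊢ =b=> t1
  t1 = b.(a.(rec X. b.b.(a.X + 0\{a})) + 0\{a}) ⊢ =b=> t2
  t2 = a.(rec X. b.b.(a.X + 0\{a})) + 0\{a} ⊢ =a=> t0
Partition-refinement fixed point:
  B0 = {s0, t0}
  B1 = {s1, t1}
  B2 = {s2, t2}
s0 ∈ B0, t0 ∈ B0 → same block
Bisimilar ⇒ trace-equivalent.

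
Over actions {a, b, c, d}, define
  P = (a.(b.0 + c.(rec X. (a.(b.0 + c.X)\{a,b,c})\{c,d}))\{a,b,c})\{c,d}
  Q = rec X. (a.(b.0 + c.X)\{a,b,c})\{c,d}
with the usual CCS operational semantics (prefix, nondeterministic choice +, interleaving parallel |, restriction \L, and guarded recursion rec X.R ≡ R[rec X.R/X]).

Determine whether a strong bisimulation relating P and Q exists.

bisimilar

Reachable graph of P (2 states):
  s0 = (a.(b.0 + c.(rec X. (a.(b.0 + c.X)\{a,b,c})\{c,d}))\{a,b,c})\{c,d} has moves —a→ s1
  s1 = (b.0 + c.(rec X. (a.(b.0 + c.X)\{a,b,c})\{c,d}))\{a,b,c}\{c,d} has moves stopped
Reachable graph of Q (2 states):
  t0 = rec X. (a.(b.0 + c.X)\{a,b,c})\{c,d} has moves —a→ t1
  t1 = (b.0 + c.(rec X. (a.(b.0 + c.X)\{a,b,c})\{c,d}))\{a,b,c}\{c,d} has moves stopped
Partition-refinement fixed point:
  B0 = {s0, t0}
  B1 = {s1, t1}
s0 ∈ B0, t0 ∈ B0 → same block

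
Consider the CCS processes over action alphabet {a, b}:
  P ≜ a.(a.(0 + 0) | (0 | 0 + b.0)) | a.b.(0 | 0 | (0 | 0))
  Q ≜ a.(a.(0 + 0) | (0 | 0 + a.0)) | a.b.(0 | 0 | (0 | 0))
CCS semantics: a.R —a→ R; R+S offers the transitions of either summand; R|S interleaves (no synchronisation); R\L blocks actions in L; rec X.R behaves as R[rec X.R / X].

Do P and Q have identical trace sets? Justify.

Reachable graph of P (15 states):
  p0 = a.(a.(0 + 0) | (0 | 0 + b.0)) | a.b.(0 | 0 | (0 | 0)) | --a--▸ p1, --a--▸ p2
  p1 = a.(0 + 0) | (0 | 0 + b.0) | a.b.(0 | 0 | (0 | 0)) | --a--▸ p3, --a--▸ p4, --b--▸ p5
  p2 = a.(a.(0 + 0) | (0 | 0 + b.0)) | b.(0 | 0 | (0 | 0)) | --a--▸ p4, --b--▸ p6
  p3 = (0 + 0) | (0 | 0 + b.0) | a.b.(0 | 0 | (0 | 0)) | --a--▸ p7, --b--▸ p8
  p4 = a.(0 + 0) | (0 | 0 + b.0) | b.(0 | 0 | (0 | 0)) | --a--▸ p7, --b--▸ p10, --b--▸ p9
  p5 = a.(0 + 0) | 0 | a.b.(0 | 0 | (0 | 0)) | --a--▸ p10, --a--▸ p8
  p6 = a.(a.(0 + 0) | (0 | 0 + b.0)) | (0 | 0 | (0 | 0)) | --a--▸ p9
  p7 = (0 + 0) | (0 | 0 + b.0) | b.(0 | 0 | (0 | 0)) | --b--▸ p11, --b--▸ p12
  p8 = (0 + 0) | 0 | a.b.(0 | 0 | (0 | 0)) | --a--▸ p12
  p9 = a.(0 + 0) | (0 | 0 + b.0) | (0 | 0 | (0 | 0)) | --a--▸ p11, --b--▸ p13
  p10 = a.(0 + 0) | 0 | b.(0 | 0 | (0 | 0)) | --a--▸ p12, --b--▸ p13
  p11 = (0 + 0) | (0 | 0 + b.0) | (0 | 0 | (0 | 0)) | --b--▸ p14
  p12 = (0 + 0) | 0 | b.(0 | 0 | (0 | 0)) | --b--▸ p14
  p13 = a.(0 + 0) | 0 | (0 | 0 | (0 | 0)) | --a--▸ p14
  p14 = (0 + 0) | 0 | (0 | 0 | (0 | 0)) | (no moves)
Reachable graph of Q (15 states):
  q0 = a.(a.(0 + 0) | (0 | 0 + a.0)) | a.b.(0 | 0 | (0 | 0)) | --a--▸ q1, --a--▸ q2
  q1 = a.(0 + 0) | (0 | 0 + a.0) | a.b.(0 | 0 | (0 | 0)) | --a--▸ q3, --a--▸ q4, --a--▸ q5
  q2 = a.(a.(0 + 0) | (0 | 0 + a.0)) | b.(0 | 0 | (0 | 0)) | --a--▸ q4, --b--▸ q6
  q3 = (0 + 0) | (0 | 0 + a.0) | a.b.(0 | 0 | (0 | 0)) | --a--▸ q7, --a--▸ q8
  q4 = a.(0 + 0) | (0 | 0 + a.0) | b.(0 | 0 | (0 | 0)) | --a--▸ q7, --a--▸ q9, --b--▸ q10
  q5 = a.(0 + 0) | 0 | a.b.(0 | 0 | (0 | 0)) | --a--▸ q8, --a--▸ q9
  q6 = a.(a.(0 + 0) | (0 | 0 + a.0)) | (0 | 0 | (0 | 0)) | --a--▸ q10
  q7 = (0 + 0) | (0 | 0 + a.0) | b.(0 | 0 | (0 | 0)) | --a--▸ q11, --b--▸ q12
  q8 = (0 + 0) | 0 | a.b.(0 | 0 | (0 | 0)) | --a--▸ q11
  q9 = a.(0 + 0) | 0 | b.(0 | 0 | (0 | 0)) | --a--▸ q11, --b--▸ q13
  q10 = a.(0 + 0) | (0 | 0 + a.0) | (0 | 0 | (0 | 0)) | --a--▸ q12, --a--▸ q13
  q11 = (0 + 0) | 0 | b.(0 | 0 | (0 | 0)) | --b--▸ q14
  q12 = (0 + 0) | (0 | 0 + a.0) | (0 | 0 | (0 | 0)) | --a--▸ q14
  q13 = a.(0 + 0) | 0 | (0 | 0 | (0 | 0)) | --a--▸ q14
  q14 = (0 + 0) | 0 | (0 | 0 | (0 | 0)) | (no moves)
Executing aabb from P (initial set {p0}):
  after a @ step 1: {p1, p2}
  after a @ step 2: {p3, p4}
  after b @ step 3: {p10, p8, p9}
  after b @ step 4: {p13}
  — P admits the full trace.
Executing aabb from Q (initial set {q0}):
  after a @ step 1: {q1, q2}
  after a @ step 2: {q3, q4, q5}
  after b @ step 3: {q10}
  after b @ step 4: ∅ (Q stuck)

traces(P) ≠ traces(Q) — witness ⟨aabb⟩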